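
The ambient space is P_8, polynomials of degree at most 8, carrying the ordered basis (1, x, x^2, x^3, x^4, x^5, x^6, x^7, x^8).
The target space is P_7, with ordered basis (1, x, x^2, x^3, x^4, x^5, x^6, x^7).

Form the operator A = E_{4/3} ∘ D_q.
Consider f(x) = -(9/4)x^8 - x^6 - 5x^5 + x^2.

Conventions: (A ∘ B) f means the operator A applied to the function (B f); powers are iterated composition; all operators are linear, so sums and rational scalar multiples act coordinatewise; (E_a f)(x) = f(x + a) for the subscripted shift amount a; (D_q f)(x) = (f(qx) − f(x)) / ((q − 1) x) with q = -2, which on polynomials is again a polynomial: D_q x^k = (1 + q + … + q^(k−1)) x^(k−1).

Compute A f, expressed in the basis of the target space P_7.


D_q f = (765/4)x^7 + 21x^5 - 55x^4 - x
E_{4/3} D_q f = (765/4)x^7 + 1785x^6 + 7161x^5 + (47855/3)x^4 + (191120/9)x^3 + (151520/9)x^2 + (593839/81)x + 327100/243

the result is g(x) = (765/4)x^7 + 1785x^6 + 7161x^5 + (47855/3)x^4 + (191120/9)x^3 + (151520/9)x^2 + (593839/81)x + 327100/243


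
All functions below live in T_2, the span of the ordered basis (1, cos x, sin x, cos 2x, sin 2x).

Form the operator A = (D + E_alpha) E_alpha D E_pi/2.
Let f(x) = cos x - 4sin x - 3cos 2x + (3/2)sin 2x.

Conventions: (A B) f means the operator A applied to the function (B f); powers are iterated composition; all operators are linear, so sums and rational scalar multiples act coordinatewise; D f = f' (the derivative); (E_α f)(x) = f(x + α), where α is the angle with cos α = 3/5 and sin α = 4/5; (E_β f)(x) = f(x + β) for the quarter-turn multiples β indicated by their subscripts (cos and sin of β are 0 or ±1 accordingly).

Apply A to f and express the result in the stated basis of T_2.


E_pi/2 f = -4cos x - sin x + 3cos 2x - (3/2)sin 2x
D E_pi/2 f = -cos x + 4sin x - 3cos 2x - 6sin 2x
E_alpha D E_pi/2 f = (13/5)cos x + (16/5)sin x - (123/25)cos 2x + (114/25)sin 2x
D (E_alpha D) E_pi/2 f = (16/5)cos x - (13/5)sin x + (228/25)cos 2x + (246/25)sin 2x
E_alpha (E_alpha D) E_pi/2 f = (103/25)cos x - (4/25)sin x + (3597/625)cos 2x + (2154/625)sin 2x
(D + E_alpha) (E_alpha D) E_pi/2 f = (183/25)cos x - (69/25)sin x + (9297/625)cos 2x + (8304/625)sin 2x

the result is g(x) = (183/25)cos x - (69/25)sin x + (9297/625)cos 2x + (8304/625)sin 2x


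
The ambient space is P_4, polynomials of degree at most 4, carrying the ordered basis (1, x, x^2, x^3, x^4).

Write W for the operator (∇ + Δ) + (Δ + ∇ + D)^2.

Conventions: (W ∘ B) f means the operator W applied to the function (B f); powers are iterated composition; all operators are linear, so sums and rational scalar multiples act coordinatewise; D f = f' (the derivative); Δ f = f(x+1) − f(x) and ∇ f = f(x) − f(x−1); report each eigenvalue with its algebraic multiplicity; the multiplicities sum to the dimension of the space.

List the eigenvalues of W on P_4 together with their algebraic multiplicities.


λ = 0 (multiplicity 5)

image of 1: 0
image of x: 2
image of x^2: 4x + 18
image of x^3: 6x^2 + 54x + 2
image of x^4: 8x^3 + 108x^2 + 8x + 48
the matrix is upper triangular; its diagonal is (0, 0, 0, 0, 0)
for a triangular matrix the eigenvalues are the diagonal entries, with algebraic multiplicity their repetition count


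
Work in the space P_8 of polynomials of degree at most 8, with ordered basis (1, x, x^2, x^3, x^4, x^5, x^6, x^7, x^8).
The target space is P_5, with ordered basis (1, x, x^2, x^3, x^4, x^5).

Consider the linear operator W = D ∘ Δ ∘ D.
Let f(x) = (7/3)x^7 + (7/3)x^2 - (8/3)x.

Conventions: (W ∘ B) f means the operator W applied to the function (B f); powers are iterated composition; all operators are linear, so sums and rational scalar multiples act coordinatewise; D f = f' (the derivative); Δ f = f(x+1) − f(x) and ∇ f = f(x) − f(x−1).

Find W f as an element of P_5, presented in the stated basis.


g(x) = 490x^4 + 980x^3 + 980x^2 + 490x + 98

D f = (49/3)x^6 + (14/3)x - 8/3
Δ D f = 98x^5 + 245x^4 + (980/3)x^3 + 245x^2 + 98x + 21
D Δ D f = 490x^4 + 980x^3 + 980x^2 + 490x + 98


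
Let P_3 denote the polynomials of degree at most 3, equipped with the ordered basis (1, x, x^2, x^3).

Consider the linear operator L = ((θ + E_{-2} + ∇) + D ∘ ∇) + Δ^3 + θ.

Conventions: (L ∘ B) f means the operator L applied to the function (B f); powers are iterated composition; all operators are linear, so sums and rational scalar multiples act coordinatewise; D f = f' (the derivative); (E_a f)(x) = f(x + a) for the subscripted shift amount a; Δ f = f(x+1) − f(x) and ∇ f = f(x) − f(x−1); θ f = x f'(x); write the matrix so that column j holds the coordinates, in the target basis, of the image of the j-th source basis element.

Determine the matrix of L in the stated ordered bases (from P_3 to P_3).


image of 1: 1
image of x: 3x - 1
image of x^2: 5x^2 - 2x + 5
image of x^3: 7x^3 - 3x^2 + 15x - 4
each image's coordinates form column j of the matrix

the matrix is [[1, -1, 5, -4]; [0, 3, -2, 15]; [0, 0, 5, -3]; [0, 0, 0, 7]] (rows listed top to bottom)


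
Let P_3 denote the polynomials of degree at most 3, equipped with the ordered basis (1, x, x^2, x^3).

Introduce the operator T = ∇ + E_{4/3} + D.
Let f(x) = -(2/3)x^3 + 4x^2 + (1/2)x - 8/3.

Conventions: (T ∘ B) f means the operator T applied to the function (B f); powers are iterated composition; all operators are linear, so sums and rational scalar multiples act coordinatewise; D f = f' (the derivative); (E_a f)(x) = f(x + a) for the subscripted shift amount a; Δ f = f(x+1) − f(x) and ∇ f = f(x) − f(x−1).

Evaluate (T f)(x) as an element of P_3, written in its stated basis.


the result is g(x) = -(2/3)x^3 - (8/3)x^2 + (461/18)x - 11/81

∇ f = -2x^2 + 10x - 25/6
E_{4/3} f = -(2/3)x^3 + (4/3)x^2 + (137/18)x + 286/81
D f = -2x^2 + 8x + 1/2
(∇ + E_{4/3} + D) f = -(2/3)x^3 - (8/3)x^2 + (461/18)x - 11/81


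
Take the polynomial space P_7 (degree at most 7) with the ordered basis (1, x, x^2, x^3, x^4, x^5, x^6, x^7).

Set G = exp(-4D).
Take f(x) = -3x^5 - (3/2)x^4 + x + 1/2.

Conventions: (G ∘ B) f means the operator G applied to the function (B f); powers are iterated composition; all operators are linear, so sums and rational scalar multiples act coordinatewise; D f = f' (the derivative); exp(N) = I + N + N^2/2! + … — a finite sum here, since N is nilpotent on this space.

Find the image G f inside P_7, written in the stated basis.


order-1 term: 60x^4 + 24x^3 - 4
order-2 term: -480x^3 - 144x^2
order-3 term: 1920x^2 + 384x
order-4 term: -3840x - 384
order-5 term: 3072
the series for exp(-4D) f terminates at order 5
exp(-4D) f = -3x^5 + (117/2)x^4 - 456x^3 + 1776x^2 - 3455x + 5369/2

g(x) = -3x^5 + (117/2)x^4 - 456x^3 + 1776x^2 - 3455x + 5369/2


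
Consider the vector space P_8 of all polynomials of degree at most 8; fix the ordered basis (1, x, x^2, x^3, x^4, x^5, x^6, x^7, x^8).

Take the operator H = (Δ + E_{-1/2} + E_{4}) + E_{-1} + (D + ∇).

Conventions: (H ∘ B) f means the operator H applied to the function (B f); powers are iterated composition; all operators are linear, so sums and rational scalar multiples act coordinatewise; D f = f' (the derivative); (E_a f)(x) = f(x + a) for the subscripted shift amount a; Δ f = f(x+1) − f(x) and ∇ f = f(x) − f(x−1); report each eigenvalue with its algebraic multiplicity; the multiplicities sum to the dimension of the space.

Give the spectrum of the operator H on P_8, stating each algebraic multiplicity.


image of 1: 3
image of x: 3x + 11/2
image of x^2: 3x^2 + 11x + 69/4
image of x^3: 3x^3 + (33/2)x^2 + (207/4)x + 519/8
image of x^4: 3x^4 + 22x^3 + (207/2)x^2 + (519/2)x + 4113/16
image of x^5: 3x^5 + (55/2)x^4 + (345/2)x^3 + (2595/4)x^2 + (20565/16)x + 32799/32
image of x^6: 3x^6 + 33x^5 + (1035/4)x^4 + (2595/2)x^3 + (61695/16)x^2 + (98397/16)x + 262209/64
image of x^7: 3x^7 + (77/2)x^6 + (1449/4)x^5 + (18165/8)x^4 + (143955/16)x^3 + (688779/32)x^2 + (1835463/64)x + 2097279/128
image of x^8: 3x^8 + 44x^7 + 483x^6 + 3633x^5 + (143955/8)x^4 + (229593/4)x^3 + (1835463/16)x^2 + (2097279/16)x + 16777473/256
the matrix is upper triangular; its diagonal is (3, 3, 3, 3, 3, 3, 3, 3, 3)
for a triangular matrix the eigenvalues are the diagonal entries, with algebraic multiplicity their repetition count

λ = 3 (multiplicity 9)


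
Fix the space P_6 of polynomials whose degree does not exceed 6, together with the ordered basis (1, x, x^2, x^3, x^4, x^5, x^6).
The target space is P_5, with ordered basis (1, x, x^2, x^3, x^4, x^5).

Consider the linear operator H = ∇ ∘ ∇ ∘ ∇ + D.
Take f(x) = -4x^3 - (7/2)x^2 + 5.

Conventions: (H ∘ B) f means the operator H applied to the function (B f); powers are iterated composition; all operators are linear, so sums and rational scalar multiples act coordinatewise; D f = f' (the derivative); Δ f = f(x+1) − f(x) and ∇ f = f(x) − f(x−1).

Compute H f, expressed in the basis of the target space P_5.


the image equals g(x) = -12x^2 - 7x - 24

∇ f = -12x^2 + 5x - 1/2
∇ ∇ f = -24x + 17
∇ ∇ ∇ f = -24
D f = -12x^2 - 7x
(∇ ∘ ∇ ∘ ∇ + D) f = -12x^2 - 7x - 24


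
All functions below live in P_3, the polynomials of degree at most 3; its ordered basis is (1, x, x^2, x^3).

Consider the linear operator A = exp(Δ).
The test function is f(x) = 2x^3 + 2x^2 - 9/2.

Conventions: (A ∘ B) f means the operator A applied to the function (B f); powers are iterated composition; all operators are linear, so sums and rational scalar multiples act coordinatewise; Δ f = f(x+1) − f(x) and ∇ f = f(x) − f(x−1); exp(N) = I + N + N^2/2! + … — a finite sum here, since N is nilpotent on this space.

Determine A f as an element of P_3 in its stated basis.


order-1 term: 6x^2 + 10x + 4
order-2 term: 6x + 8
order-3 term: 2
the series for exp(Δ) f terminates at order 3
exp(Δ) f = 2x^3 + 8x^2 + 16x + 19/2

the image equals g(x) = 2x^3 + 8x^2 + 16x + 19/2


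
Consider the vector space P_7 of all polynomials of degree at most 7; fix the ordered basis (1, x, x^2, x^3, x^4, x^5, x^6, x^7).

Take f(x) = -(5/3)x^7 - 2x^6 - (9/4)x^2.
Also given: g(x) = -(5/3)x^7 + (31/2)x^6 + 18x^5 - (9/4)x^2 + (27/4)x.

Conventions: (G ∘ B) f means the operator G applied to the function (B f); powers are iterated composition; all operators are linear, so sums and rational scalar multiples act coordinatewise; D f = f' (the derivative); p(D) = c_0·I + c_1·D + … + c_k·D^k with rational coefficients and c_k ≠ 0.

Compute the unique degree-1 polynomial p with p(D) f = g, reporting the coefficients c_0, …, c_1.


D^0 f = -(5/3)x^7 - 2x^6 - (9/4)x^2
D^1 f = -(35/3)x^6 - 12x^5 - (9/2)x
matching coefficients of g against c_0 f + c_1 Df + … from the top degree down determines the c_i
solution: c_0 = 1, c_1 = -3/2

p(D) = I − (3/2)·D, i.e. c_0 = 1, c_1 = -3/2


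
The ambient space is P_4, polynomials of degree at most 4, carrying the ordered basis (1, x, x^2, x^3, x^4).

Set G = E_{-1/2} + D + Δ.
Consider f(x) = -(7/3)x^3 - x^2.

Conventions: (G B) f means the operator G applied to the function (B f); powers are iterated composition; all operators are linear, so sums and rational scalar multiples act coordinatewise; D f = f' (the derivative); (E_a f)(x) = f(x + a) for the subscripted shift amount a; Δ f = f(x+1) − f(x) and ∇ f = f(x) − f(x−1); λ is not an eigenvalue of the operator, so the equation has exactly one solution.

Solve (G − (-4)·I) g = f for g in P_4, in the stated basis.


the image equals g(x) = -(7/15)x^3 + (11/50)x^2 + (109/500)x - 581/15000

write g with unknown coordinates in the stated basis and equate coefficients in (G − (-4)·I) g = f
solving from the highest basis element down gives g = -(7/15)x^3 + (11/50)x^2 + (109/500)x - 581/15000
check: G g = -(7/15)x^3 - (47/25)x^2 - (109/125)x + 581/3750
so G g − (-4)·g = -(7/3)x^3 - x^2 = f ✓


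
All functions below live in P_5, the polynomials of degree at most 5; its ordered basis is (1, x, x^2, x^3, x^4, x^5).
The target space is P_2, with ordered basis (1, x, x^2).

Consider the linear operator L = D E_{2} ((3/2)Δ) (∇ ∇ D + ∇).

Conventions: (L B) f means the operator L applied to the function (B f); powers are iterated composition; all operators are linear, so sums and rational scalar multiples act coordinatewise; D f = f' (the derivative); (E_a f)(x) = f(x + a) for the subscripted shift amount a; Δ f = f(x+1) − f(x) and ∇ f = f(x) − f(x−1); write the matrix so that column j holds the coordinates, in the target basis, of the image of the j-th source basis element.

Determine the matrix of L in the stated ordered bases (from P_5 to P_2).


the matrix is [[0, 0, 0, 9, 72, 555]; [0, 0, 0, 0, 36, 360]; [0, 0, 0, 0, 0, 90]] (rows listed top to bottom)

image of 1: 0
image of x: 0
image of x^2: 0
image of x^3: 9
image of x^4: 36x + 72
image of x^5: 90x^2 + 360x + 555
each image's coordinates form column j of the matrix


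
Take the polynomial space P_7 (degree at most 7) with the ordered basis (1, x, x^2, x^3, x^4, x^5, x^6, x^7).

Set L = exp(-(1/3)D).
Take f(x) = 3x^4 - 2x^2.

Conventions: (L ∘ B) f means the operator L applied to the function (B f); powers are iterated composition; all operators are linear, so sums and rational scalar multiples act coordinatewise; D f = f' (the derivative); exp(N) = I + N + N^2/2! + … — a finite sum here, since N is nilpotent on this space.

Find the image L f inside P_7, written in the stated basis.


the image equals g(x) = 3x^4 - 4x^3 + (8/9)x - 5/27

order-1 term: -4x^3 + (4/3)x
order-2 term: 2x^2 - 2/9
order-3 term: -(4/9)x
order-4 term: 1/27
the series for exp(-(1/3)D) f terminates at order 4
exp(-(1/3)D) f = 3x^4 - 4x^3 + (8/9)x - 5/27


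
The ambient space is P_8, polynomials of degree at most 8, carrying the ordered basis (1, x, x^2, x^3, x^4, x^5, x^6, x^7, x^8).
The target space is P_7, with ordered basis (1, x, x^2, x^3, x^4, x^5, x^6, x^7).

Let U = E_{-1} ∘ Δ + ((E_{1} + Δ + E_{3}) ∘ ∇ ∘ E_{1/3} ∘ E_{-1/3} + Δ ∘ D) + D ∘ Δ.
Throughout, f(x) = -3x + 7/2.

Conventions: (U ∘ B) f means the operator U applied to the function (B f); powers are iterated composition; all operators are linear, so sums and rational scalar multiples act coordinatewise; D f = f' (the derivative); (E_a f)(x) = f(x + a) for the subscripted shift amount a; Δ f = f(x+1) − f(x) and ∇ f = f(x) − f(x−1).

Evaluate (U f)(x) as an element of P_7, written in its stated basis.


the image equals g(x) = -9

Δ f = -3
E_{-1} Δ f = -3
E_{-1/3} f = -3x + 9/2
E_{1/3} E_{-1/3} f = -3x + 7/2
∇ (E_{1/3} ∘ E_{-1/3}) f = -3
E_{1} ∇ (E_{1/3} ∘ E_{-1/3}) f = -3
Δ ∇ (E_{1/3} ∘ E_{-1/3}) f = 0
E_{3} ∇ (E_{1/3} ∘ E_{-1/3}) f = -3
(E_{1} + Δ + E_{3}) ∇ (E_{1/3} ∘ E_{-1/3}) f = -6
D f = -3
Δ D f = 0
((E_{1} + Δ + E_{3}) ∘ ∇ ∘ E_{1/3} ∘ E_{-1/3} + Δ ∘ D) f = -6
Δ f = -3
D Δ f = 0
(E_{-1} ∘ Δ + ((E_{1} + Δ + E_{3}) ∘ ∇ ∘ E_{1/3} ∘ E_{-1/3} + Δ ∘ D) + D ∘ Δ) f = -9


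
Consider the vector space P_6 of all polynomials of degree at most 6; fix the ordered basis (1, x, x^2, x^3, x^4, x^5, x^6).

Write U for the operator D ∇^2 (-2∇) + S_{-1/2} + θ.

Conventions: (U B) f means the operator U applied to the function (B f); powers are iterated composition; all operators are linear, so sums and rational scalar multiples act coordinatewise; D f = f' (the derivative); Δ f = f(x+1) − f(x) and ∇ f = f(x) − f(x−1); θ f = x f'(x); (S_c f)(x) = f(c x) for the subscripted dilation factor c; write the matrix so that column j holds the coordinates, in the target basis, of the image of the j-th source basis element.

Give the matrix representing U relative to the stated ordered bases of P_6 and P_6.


image of 1: 1
image of x: (1/2)x
image of x^2: (9/4)x^2
image of x^3: (23/8)x^3
image of x^4: (65/16)x^4 - 48
image of x^5: (159/32)x^5 - 240x + 360
image of x^6: (385/64)x^6 - 720x^2 + 2160x - 1800
each image's coordinates form column j of the matrix

the matrix is [[1, 0, 0, 0, -48, 360, -1800]; [0, 1/2, 0, 0, 0, -240, 2160]; [0, 0, 9/4, 0, 0, 0, -720]; [0, 0, 0, 23/8, 0, 0, 0]; [0, 0, 0, 0, 65/16, 0, 0]; [0, 0, 0, 0, 0, 159/32, 0]; [0, 0, 0, 0, 0, 0, 385/64]] (rows listed top to bottom)


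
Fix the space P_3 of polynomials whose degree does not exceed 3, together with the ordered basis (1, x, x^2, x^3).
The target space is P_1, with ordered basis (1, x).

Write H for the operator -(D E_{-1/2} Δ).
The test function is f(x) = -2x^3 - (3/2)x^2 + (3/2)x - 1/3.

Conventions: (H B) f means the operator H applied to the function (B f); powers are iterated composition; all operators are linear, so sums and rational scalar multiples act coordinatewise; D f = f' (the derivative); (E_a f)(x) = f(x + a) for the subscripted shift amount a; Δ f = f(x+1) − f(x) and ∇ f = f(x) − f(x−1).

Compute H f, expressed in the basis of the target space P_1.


the image equals g(x) = 12x + 3

Δ f = -6x^2 - 9x - 2
E_{-1/2} Δ f = -6x^2 - 3x + 1
D E_{-1/2} Δ f = -12x - 3
(-(D E_{-1/2} Δ)) f = 12x + 3


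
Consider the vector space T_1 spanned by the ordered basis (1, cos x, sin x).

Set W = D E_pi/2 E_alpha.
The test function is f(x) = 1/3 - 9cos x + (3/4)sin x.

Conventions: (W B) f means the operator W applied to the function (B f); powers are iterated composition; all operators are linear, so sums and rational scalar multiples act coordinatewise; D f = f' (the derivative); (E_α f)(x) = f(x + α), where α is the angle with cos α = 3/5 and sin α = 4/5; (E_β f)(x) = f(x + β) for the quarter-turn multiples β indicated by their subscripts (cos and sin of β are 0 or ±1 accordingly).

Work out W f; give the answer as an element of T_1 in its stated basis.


the image equals g(x) = (24/5)cos x - (153/20)sin x

E_alpha f = 1/3 - (24/5)cos x + (153/20)sin x
E_pi/2 E_alpha f = 1/3 + (153/20)cos x + (24/5)sin x
D E_pi/2 E_alpha f = (24/5)cos x - (153/20)sin x


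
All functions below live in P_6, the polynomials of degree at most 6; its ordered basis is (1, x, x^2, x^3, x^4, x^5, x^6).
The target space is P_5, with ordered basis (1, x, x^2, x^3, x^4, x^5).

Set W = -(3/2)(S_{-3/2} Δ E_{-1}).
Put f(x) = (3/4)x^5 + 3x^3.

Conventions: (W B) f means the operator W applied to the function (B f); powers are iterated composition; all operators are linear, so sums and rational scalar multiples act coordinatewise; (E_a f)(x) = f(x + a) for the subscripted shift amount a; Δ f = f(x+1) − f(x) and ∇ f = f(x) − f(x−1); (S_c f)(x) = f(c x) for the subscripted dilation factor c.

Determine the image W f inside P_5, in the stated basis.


the image equals g(x) = -(3645/128)x^4 - (1215/32)x^3 - (891/16)x^2 - (459/16)x - 45/8

E_{-1} f = (3/4)x^5 - (15/4)x^4 + (21/2)x^3 - (33/2)x^2 + (51/4)x - 15/4
Δ E_{-1} f = (15/4)x^4 - (15/2)x^3 + (33/2)x^2 - (51/4)x + 15/4
S_{-3/2} Δ E_{-1} f = (1215/64)x^4 + (405/16)x^3 + (297/8)x^2 + (153/8)x + 15/4
(-(3/2)(S_{-3/2} Δ E_{-1})) f = -(3645/128)x^4 - (1215/32)x^3 - (891/16)x^2 - (459/16)x - 45/8


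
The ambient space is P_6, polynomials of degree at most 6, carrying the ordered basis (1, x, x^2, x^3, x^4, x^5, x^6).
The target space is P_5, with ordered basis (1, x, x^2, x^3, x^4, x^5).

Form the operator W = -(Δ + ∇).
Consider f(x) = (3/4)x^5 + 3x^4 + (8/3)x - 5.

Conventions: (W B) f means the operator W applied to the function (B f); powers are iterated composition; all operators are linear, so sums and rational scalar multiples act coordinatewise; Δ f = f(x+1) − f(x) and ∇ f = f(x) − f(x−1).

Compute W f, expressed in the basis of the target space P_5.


Δ f = (15/4)x^4 + (39/2)x^3 + (51/2)x^2 + (63/4)x + 77/12
∇ f = (15/4)x^4 + (9/2)x^3 - (21/2)x^2 + (33/4)x + 5/12
(Δ + ∇) f = (15/2)x^4 + 24x^3 + 15x^2 + 24x + 41/6
(-(Δ + ∇)) f = -(15/2)x^4 - 24x^3 - 15x^2 - 24x - 41/6

the result is g(x) = -(15/2)x^4 - 24x^3 - 15x^2 - 24x - 41/6


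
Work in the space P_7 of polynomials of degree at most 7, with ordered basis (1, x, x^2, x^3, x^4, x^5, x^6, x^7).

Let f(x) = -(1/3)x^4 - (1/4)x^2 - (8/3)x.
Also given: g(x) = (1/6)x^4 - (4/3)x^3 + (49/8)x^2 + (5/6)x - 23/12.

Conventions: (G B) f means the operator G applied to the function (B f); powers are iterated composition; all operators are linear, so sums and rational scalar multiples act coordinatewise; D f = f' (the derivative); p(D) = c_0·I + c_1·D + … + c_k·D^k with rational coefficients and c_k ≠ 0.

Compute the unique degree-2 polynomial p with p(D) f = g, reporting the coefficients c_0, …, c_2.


D^0 f = -(1/3)x^4 - (1/4)x^2 - (8/3)x
D^1 f = -(4/3)x^3 - (1/2)x - 8/3
D^2 f = -4x^2 - 1/2
matching coefficients of g against c_0 f + c_1 Df + … from the top degree down determines the c_i
solution: c_0 = -1/2, c_1 = 1, c_2 = -3/2

c_0 = -1/2, c_1 = 1, c_2 = -3/2


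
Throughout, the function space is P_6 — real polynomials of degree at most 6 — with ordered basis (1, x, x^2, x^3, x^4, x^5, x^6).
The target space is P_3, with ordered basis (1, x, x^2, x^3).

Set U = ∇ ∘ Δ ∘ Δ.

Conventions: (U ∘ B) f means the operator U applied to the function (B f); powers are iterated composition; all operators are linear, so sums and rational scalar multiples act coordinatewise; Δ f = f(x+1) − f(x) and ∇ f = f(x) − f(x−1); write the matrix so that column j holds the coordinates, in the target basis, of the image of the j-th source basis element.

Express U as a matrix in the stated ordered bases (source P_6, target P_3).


image of 1: 0
image of x: 0
image of x^2: 0
image of x^3: 6
image of x^4: 24x + 12
image of x^5: 60x^2 + 60x + 30
image of x^6: 120x^3 + 180x^2 + 180x + 60
each image's coordinates form column j of the matrix

the matrix is [[0, 0, 0, 6, 12, 30, 60]; [0, 0, 0, 0, 24, 60, 180]; [0, 0, 0, 0, 0, 60, 180]; [0, 0, 0, 0, 0, 0, 120]] (rows listed top to bottom)


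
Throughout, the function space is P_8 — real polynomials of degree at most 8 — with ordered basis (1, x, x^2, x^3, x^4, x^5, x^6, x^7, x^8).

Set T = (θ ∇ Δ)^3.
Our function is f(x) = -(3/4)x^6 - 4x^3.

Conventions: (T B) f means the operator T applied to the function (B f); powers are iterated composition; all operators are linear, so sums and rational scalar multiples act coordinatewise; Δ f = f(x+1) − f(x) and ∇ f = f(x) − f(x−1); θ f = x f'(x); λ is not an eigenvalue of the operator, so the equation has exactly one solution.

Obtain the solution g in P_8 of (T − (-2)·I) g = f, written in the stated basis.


the result is g(x) = -(3/8)x^6 - 2x^3

write g with unknown coordinates in the stated basis and equate coefficients in (T − (-2)·I) g = f
solving from the highest basis element down gives g = -(3/8)x^6 - 2x^3
check: T g = 0
so T g − (-2)·g = -(3/4)x^6 - 4x^3 = f ✓


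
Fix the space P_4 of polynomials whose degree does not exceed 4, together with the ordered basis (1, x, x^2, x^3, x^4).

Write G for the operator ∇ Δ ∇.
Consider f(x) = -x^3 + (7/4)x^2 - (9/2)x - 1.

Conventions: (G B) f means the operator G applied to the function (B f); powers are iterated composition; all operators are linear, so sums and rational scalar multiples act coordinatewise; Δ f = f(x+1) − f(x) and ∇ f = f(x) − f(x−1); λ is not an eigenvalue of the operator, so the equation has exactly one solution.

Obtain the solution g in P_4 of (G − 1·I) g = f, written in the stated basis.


the result is g(x) = x^3 - (7/4)x^2 + (9/2)x + 7

write g with unknown coordinates in the stated basis and equate coefficients in (G − 1·I) g = f
solving from the highest basis element down gives g = x^3 - (7/4)x^2 + (9/2)x + 7
check: G g = 6
so G g − 1·g = -x^3 + (7/4)x^2 - (9/2)x - 1 = f ✓


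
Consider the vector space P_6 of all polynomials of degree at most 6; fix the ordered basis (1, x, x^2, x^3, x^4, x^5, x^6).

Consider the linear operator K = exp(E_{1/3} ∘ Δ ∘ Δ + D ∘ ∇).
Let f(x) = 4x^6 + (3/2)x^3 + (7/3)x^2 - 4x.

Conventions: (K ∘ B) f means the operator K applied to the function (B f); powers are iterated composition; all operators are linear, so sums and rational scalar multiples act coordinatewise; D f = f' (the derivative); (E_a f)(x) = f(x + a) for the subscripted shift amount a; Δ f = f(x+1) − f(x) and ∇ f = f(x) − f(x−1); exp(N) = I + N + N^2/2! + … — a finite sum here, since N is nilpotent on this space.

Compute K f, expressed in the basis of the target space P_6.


order-1 term: 240x^4 + 400x^3 + 1640x^2 + (12202/9)x + 34637/54
order-2 term: 2880x^2 + 4800x + 7560
order-3 term: 3840
the series for exp(E_{1/3} ∘ Δ ∘ Δ + D ∘ ∇) f terminates at order 3
exp(E_{1/3} ∘ Δ ∘ Δ + D ∘ ∇) f = 4x^6 + 240x^4 + (803/2)x^3 + (13567/3)x^2 + (55366/9)x + 650237/54

g(x) = 4x^6 + 240x^4 + (803/2)x^3 + (13567/3)x^2 + (55366/9)x + 650237/54


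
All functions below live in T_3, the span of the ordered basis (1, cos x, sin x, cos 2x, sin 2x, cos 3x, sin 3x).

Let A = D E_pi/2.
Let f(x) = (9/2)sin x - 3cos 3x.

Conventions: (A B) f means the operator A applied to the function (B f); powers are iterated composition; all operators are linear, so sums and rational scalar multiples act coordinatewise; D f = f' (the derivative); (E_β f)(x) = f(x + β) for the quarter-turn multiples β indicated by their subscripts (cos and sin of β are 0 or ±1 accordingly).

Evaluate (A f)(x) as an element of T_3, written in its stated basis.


the image equals g(x) = -(9/2)sin x - 9cos 3x

E_pi/2 f = (9/2)cos x - 3sin 3x
D E_pi/2 f = -(9/2)sin x - 9cos 3x


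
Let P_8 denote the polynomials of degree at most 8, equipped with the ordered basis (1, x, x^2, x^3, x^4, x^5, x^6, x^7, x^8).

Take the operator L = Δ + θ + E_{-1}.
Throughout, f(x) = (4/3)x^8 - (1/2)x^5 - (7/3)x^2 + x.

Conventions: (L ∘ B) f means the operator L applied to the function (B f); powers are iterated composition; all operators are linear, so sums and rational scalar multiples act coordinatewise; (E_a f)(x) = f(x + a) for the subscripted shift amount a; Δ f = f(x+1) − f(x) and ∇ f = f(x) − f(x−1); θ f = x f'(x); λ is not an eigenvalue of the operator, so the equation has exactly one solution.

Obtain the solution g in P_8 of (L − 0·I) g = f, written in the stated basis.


write g with unknown coordinates in the stated basis and equate coefficients in (L − 0·I) g = f
solving from the highest basis element down gives g = (4/27)x^8 - (32/27)x^6 - (1/12)x^5 + (80/27)x^4 + (5/12)x^3 - (287/81)x^2 - (1/3)x + 262/81
check: L g = (4/3)x^8 - (1/2)x^5 - (7/3)x^2 + x
so L g − 0·g = (4/3)x^8 - (1/2)x^5 - (7/3)x^2 + x = f ✓

the image equals g(x) = (4/27)x^8 - (32/27)x^6 - (1/12)x^5 + (80/27)x^4 + (5/12)x^3 - (287/81)x^2 - (1/3)x + 262/81


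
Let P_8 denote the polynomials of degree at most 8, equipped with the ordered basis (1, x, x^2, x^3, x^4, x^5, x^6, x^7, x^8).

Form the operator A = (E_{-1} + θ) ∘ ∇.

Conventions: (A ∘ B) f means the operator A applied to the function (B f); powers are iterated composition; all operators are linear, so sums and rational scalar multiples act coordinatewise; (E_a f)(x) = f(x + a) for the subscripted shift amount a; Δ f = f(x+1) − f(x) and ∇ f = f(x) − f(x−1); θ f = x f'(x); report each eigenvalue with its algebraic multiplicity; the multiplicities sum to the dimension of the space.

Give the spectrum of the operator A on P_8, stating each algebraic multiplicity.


λ = 0 (multiplicity 9)

image of 1: 0
image of x: 1
image of x^2: 4x - 3
image of x^3: 9x^2 - 12x + 7
image of x^4: 16x^3 - 30x^2 + 32x - 15
image of x^5: 25x^4 - 60x^3 + 90x^2 - 80x + 31
image of x^6: 36x^5 - 105x^4 + 200x^3 - 255x^2 + 192x - 63
image of x^7: 49x^6 - 168x^5 + 385x^4 - 630x^3 + 693x^2 - 448x + 127
image of x^8: 64x^7 - 252x^6 + 672x^5 - 1330x^4 + 1904x^3 - 1820x^2 + 1024x - 255
the matrix is upper triangular; its diagonal is (0, 0, 0, 0, 0, 0, 0, 0, 0)
for a triangular matrix the eigenvalues are the diagonal entries, with algebraic multiplicity their repetition count


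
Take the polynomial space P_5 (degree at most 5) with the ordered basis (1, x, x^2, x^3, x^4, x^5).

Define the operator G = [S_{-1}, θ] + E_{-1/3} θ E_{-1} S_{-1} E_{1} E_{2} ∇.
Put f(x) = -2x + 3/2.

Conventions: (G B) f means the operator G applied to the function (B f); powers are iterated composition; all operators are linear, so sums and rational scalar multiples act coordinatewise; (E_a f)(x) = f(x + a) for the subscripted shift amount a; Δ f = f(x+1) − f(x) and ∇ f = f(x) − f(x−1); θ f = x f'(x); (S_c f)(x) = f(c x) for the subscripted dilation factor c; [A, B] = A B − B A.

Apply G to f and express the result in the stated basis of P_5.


the result is g(x) = 0

θ f = -2x
S_{-1} θ f = 2x
S_{-1} f = 2x + 3/2
θ S_{-1} f = 2x
[S_{-1}, θ] f = 0
∇ f = -2
E_{2} ∇ f = -2
E_{1} E_{2} ∇ f = -2
S_{-1} (E_{1} E_{2} ∇) f = -2
E_{-1} S_{-1} (E_{1} E_{2} ∇) f = -2
θ (E_{-1} S_{-1}) (E_{1} E_{2} ∇) f = 0
E_{-1/3} θ (E_{-1} S_{-1}) (E_{1} E_{2} ∇) f = 0
([S_{-1}, θ] + E_{-1/3} θ E_{-1} S_{-1} E_{1} E_{2} ∇) f = 0


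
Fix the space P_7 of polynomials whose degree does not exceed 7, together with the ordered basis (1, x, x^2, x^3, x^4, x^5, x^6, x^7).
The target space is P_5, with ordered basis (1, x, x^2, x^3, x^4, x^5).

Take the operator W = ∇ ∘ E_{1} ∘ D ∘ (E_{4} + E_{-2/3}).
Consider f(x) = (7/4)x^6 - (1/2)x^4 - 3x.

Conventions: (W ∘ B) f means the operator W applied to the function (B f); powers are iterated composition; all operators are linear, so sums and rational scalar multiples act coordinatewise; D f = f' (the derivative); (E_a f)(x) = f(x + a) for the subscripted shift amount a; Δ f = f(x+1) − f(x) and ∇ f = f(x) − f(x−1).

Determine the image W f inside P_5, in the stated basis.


the image equals g(x) = 105x^4 + 910x^3 + 6428x^2 + (173797/9)x + 592360/27

E_{4} f = (7/4)x^6 + 42x^5 + (839/2)x^4 + 2232x^3 + 6672x^2 + 10621x + 7028
E_{-2/3} f = (7/4)x^6 - 7x^5 + (67/6)x^4 - (244/27)x^3 + (104/27)x^2 - (307/81)x + 1498/729
(E_{4} + E_{-2/3}) f = (7/2)x^6 + 35x^5 + (1292/3)x^4 + (60020/27)x^3 + (180248/27)x^2 + (859994/81)x + 5124910/729
D (E_{4} + E_{-2/3}) f = 21x^5 + 175x^4 + (5168/3)x^3 + (60020/9)x^2 + (360496/27)x + 859994/81
E_{1} D (E_{4} + E_{-2/3}) f = 21x^5 + 280x^4 + (7898/3)x^3 + (117872/9)x^2 + (881887/27)x + 2637074/81
∇ (E_{1} ∘ D) (E_{4} + E_{-2/3}) f = 105x^4 + 910x^3 + 6428x^2 + (173797/9)x + 592360/27


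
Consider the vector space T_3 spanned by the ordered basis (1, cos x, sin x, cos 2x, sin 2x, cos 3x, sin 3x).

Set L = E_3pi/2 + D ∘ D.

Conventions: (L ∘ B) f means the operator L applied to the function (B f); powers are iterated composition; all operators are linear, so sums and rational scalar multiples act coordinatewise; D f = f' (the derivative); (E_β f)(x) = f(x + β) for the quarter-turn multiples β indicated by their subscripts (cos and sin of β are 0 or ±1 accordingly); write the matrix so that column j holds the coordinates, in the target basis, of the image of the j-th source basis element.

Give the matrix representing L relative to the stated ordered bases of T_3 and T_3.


the matrix is [[1, 0, 0, 0, 0, 0, 0]; [0, -1, -1, 0, 0, 0, 0]; [0, 1, -1, 0, 0, 0, 0]; [0, 0, 0, -5, 0, 0, 0]; [0, 0, 0, 0, -5, 0, 0]; [0, 0, 0, 0, 0, -9, 1]; [0, 0, 0, 0, 0, -1, -9]] (rows listed top to bottom)

image of 1: 1
image of cos x: -cos x + sin x
image of sin x: -cos x - sin x
image of cos 2x: -5cos 2x
image of sin 2x: -5sin 2x
image of cos 3x: -9cos 3x - sin 3x
image of sin 3x: cos 3x - 9sin 3x
each image's coordinates form column j of the matrix


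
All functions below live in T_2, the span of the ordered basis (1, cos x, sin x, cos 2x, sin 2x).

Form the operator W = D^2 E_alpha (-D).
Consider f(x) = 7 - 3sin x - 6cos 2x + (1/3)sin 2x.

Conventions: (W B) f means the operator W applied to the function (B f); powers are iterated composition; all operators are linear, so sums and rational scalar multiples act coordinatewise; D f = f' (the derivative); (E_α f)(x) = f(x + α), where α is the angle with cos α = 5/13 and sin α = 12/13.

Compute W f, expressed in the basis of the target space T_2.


D f = -3cos x + (2/3)cos 2x + 12sin 2x
(-D) f = 3cos x - (2/3)cos 2x - 12sin 2x
E_alpha (-D) f = (15/13)cos x - (36/13)sin x - (314/39)cos 2x + (116/13)sin 2x
D E_alpha (-D) f = -(36/13)cos x - (15/13)sin x + (232/13)cos 2x + (628/39)sin 2x
D D E_alpha (-D) f = -(15/13)cos x + (36/13)sin x + (1256/39)cos 2x - (464/13)sin 2x

the image equals g(x) = -(15/13)cos x + (36/13)sin x + (1256/39)cos 2x - (464/13)sin 2x


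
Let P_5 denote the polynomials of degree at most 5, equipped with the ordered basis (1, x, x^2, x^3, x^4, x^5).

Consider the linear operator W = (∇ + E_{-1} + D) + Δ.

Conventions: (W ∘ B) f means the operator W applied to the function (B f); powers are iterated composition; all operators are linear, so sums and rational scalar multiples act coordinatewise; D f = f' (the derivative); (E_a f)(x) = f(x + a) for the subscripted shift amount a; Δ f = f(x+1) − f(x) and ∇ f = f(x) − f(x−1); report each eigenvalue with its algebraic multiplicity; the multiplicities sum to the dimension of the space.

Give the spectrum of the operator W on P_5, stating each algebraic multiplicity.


λ = 1 (multiplicity 6)

image of 1: 1
image of x: x + 2
image of x^2: x^2 + 4x + 1
image of x^3: x^3 + 6x^2 + 3x + 1
image of x^4: x^4 + 8x^3 + 6x^2 + 4x + 1
image of x^5: x^5 + 10x^4 + 10x^3 + 10x^2 + 5x + 1
the matrix is upper triangular; its diagonal is (1, 1, 1, 1, 1, 1)
for a triangular matrix the eigenvalues are the diagonal entries, with algebraic multiplicity their repetition count


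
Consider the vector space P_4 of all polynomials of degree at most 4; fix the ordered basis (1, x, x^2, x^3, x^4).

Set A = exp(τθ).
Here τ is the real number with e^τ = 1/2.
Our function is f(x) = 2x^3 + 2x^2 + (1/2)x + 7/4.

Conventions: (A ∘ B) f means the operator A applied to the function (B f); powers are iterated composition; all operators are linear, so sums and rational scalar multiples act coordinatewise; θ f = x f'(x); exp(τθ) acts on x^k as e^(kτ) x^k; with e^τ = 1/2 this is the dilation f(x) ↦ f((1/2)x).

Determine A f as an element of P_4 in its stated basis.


exp(τθ) x^k = e^(kτ) x^k; with e^τ = 1/2 this sends x^k to (1/2)^k x^k
x ↦ 1/2 x
x^2 ↦ 1/4 x^2
x^3 ↦ 1/8 x^3
applying this coordinatewise to f: exp(τθ) f = (1/4)x^3 + (1/2)x^2 + (1/4)x + 7/4

g(x) = (1/4)x^3 + (1/2)x^2 + (1/4)x + 7/4


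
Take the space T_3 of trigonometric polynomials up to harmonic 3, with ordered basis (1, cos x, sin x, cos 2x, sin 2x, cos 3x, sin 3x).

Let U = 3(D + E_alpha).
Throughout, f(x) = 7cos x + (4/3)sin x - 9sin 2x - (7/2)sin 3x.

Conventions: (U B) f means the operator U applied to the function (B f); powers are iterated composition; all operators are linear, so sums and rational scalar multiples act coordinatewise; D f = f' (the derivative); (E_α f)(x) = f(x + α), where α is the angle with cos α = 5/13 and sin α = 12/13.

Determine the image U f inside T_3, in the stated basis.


D f = (4/3)cos x - 7sin x - 18cos 2x - (21/2)cos 3x
E_alpha f = (51/13)cos x - (232/39)sin x - (1080/169)cos 2x + (1071/169)sin 2x + (2898/2197)cos 3x + (14245/4394)sin 3x
(D + E_alpha) f = (205/39)cos x - (505/39)sin x - (4122/169)cos 2x + (1071/169)sin 2x - (40341/4394)cos 3x + (14245/4394)sin 3x
(3(D + E_alpha)) f = (205/13)cos x - (505/13)sin x - (12366/169)cos 2x + (3213/169)sin 2x - (121023/4394)cos 3x + (42735/4394)sin 3x

g(x) = (205/13)cos x - (505/13)sin x - (12366/169)cos 2x + (3213/169)sin 2x - (121023/4394)cos 3x + (42735/4394)sin 3x


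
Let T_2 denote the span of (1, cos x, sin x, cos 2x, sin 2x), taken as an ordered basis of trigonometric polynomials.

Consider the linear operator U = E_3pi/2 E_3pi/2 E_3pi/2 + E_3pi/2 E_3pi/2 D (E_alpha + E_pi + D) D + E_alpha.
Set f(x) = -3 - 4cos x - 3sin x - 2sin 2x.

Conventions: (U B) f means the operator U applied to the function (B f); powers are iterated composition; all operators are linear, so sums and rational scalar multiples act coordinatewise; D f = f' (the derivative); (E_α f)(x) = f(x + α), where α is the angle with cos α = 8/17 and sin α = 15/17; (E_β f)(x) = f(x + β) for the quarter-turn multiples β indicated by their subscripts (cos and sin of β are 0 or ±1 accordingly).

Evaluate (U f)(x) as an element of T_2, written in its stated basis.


the image equals g(x) = -6 - (188/17)cos x + (259/17)sin x + (6064/289)cos 2x + (1924/289)sin 2x

E_3pi/2 f = -3 + 3cos x - 4sin x + 2sin 2x
E_3pi/2 E_3pi/2 f = -3 + 4cos x + 3sin x - 2sin 2x
E_3pi/2 E_3pi/2 E_3pi/2 f = -3 - 3cos x + 4sin x + 2sin 2x
D f = -3cos x + 4sin x - 4cos 2x
E_alpha D f = (36/17)cos x + (77/17)sin x + (644/289)cos 2x + (960/289)sin 2x
E_pi D f = 3cos x - 4sin x - 4cos 2x
D D f = 4cos x + 3sin x + 8sin 2x
(E_alpha + E_pi + D) D f = (155/17)cos x + (60/17)sin x - (512/289)cos 2x + (3272/289)sin 2x
D (E_alpha + E_pi + D) D f = (60/17)cos x - (155/17)sin x + (6544/289)cos 2x + (1024/289)sin 2x
E_3pi/2 D (E_alpha + E_pi + D) D f = (155/17)cos x + (60/17)sin x - (6544/289)cos 2x - (1024/289)sin 2x
E_3pi/2 E_3pi/2 D (E_alpha + E_pi + D) D f = -(60/17)cos x + (155/17)sin x + (6544/289)cos 2x + (1024/289)sin 2x
E_alpha f = -3 - (77/17)cos x + (36/17)sin x - (480/289)cos 2x + (322/289)sin 2x
(E_3pi/2 E_3pi/2 E_3pi/2 + E_3pi/2 E_3pi/2 D (E_alpha + E_pi + D) D + E_alpha) f = -6 - (188/17)cos x + (259/17)sin x + (6064/289)cos 2x + (1924/289)sin 2x


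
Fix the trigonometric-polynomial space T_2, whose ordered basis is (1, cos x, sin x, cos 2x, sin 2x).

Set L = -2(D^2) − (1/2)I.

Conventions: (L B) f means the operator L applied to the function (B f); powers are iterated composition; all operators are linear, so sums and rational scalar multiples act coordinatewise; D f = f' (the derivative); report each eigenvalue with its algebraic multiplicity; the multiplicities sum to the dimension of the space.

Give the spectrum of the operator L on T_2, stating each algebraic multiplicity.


image of 1: -1/2
image of cos x: (3/2)cos x
image of sin x: (3/2)sin x
image of cos 2x: (15/2)cos 2x
image of sin 2x: (15/2)sin 2x
the matrix is diagonal; its diagonal is (-1/2, 3/2, 3/2, 15/2, 15/2)
for a triangular matrix the eigenvalues are the diagonal entries, with algebraic multiplicity their repetition count

λ = -1/2 (multiplicity 1), λ = 3/2 (multiplicity 2), λ = 15/2 (multiplicity 2)


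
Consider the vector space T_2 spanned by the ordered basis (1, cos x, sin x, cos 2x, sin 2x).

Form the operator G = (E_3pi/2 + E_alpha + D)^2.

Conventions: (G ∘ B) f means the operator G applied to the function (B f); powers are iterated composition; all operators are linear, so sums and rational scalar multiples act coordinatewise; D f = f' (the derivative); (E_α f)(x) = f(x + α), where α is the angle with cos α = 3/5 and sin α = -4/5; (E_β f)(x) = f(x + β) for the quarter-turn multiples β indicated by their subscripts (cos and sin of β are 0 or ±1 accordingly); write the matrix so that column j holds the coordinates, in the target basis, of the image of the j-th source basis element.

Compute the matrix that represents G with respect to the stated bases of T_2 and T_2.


image of 1: 4
image of cos x: -(7/25)cos x + (24/25)sin x
image of sin x: -(24/25)cos x - (7/25)sin x
image of cos 2x: (348/625)cos 2x + (1664/625)sin 2x
image of sin 2x: -(1664/625)cos 2x + (348/625)sin 2x
each image's coordinates form column j of the matrix

the matrix is [[4, 0, 0, 0, 0]; [0, -7/25, -24/25, 0, 0]; [0, 24/25, -7/25, 0, 0]; [0, 0, 0, 348/625, -1664/625]; [0, 0, 0, 1664/625, 348/625]] (rows listed top to bottom)


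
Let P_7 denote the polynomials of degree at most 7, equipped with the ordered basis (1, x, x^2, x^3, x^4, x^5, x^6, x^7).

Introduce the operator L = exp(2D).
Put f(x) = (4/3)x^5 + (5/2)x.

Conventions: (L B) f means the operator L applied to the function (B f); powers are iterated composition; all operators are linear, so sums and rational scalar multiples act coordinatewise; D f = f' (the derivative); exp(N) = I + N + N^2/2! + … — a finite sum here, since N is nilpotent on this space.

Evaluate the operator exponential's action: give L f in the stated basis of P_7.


order-1 term: (40/3)x^4 + 5
order-2 term: (160/3)x^3
order-3 term: (320/3)x^2
order-4 term: (320/3)x
order-5 term: 128/3
the series for exp(2D) f terminates at order 5
exp(2D) f = (4/3)x^5 + (40/3)x^4 + (160/3)x^3 + (320/3)x^2 + (655/6)x + 143/3

the image equals g(x) = (4/3)x^5 + (40/3)x^4 + (160/3)x^3 + (320/3)x^2 + (655/6)x + 143/3
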